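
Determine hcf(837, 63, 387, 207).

9

837 = 3³ · 31; 63 = 3² · 7; 387 = 3² · 43; 207 = 3² · 23
gcd takes min exponent of each prime: 3² = 9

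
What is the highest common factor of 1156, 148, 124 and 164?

gcd(1156, 148): 1156 = 7·148 + 120; 148 = 1·120 + 28; 120 = 4·28 + 8; 28 = 3·8 + 4; 8 = 2·4 + 0 → 4
gcd(4, 124): 124 = 31·4 + 0 → 4
gcd(4, 164): 164 = 41·4 + 0 → 4

4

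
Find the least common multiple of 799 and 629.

29563

799 = 17 · 47; 629 = 17 · 37
max exponents: 17 · 37 · 47 = 29563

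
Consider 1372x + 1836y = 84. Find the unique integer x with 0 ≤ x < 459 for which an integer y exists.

gcd(1372, 1836) = 4 (Euclid: 1836 = 1·1372 + 464; 1372 = 2·464 + 444; 464 = 1·444 + 20; 444 = 22·20 + 4; 20 = 5·4 + 0), and 4 | 84.
Extended Euclid: 1372·(91) + 1836·(-68) = 4. Scale by 21: x₀ = 1911.
General solution x = x₀ + 459t; reducing mod 459 gives x = 75 (and y = -56).

75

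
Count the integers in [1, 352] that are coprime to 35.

Prime factors of 35: 5, 7. Count integers ≤ 352 divisible by none of them.
By inclusion–exclusion: 352 − ⌊352/5⌋ − ⌊352/7⌋ + ⌊352/35⌋ = 242.

242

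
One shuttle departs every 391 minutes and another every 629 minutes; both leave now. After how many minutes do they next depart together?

14467

391 = 17 · 23; 629 = 17 · 37
max exponents: 17 · 23 · 37 = 14467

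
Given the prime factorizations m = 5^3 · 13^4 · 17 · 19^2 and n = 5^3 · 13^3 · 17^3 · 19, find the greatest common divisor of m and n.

min exponent per shared prime: 5^3 · 13^3 · 17 · 19 = 88703875

88703875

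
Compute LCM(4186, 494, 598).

4186 = 2 · 7 · 13 · 23; 494 = 2 · 13 · 19; 598 = 2 · 13 · 23
lcm takes max exponent of each prime: 2 · 7 · 13 · 19 · 23 = 79534

79534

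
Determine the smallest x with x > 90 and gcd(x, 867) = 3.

Multiples of 3 above 90: 3·31, 3·32, … . Need the cofactor coprime to 867/3 = 289.
Checking s = 31, 32, … the first with gcd(s, 289) = 1 is s = 31, giving 93.

93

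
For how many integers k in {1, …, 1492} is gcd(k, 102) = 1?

102 = 2·3·17. Inclusion–exclusion on these primes:
1492 − ⌊1492/2⌋ − ⌊1492/3⌋ − ⌊1492/17⌋ + ⌊1492/6⌋ + ⌊1492/34⌋ + ⌊1492/51⌋ − ⌊1492/102⌋ = 468

468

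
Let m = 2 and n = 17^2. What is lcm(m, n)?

578

max exponent per prime: 2 · 17^2 = 578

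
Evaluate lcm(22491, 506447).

670029381

22491 = 3³ · 7² · 17; 506447 = 17 · 31³
max exponents: 3³ · 7² · 17 · 31³ = 670029381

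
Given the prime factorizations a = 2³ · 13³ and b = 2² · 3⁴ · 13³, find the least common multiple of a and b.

1423656

max exponent per prime: 2³ · 3⁴ · 13³ = 1423656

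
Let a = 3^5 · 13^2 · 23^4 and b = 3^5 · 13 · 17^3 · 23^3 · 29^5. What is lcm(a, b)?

1158086705086094947839

max exponent per prime: 3^5 · 13^2 · 17^3 · 23^4 · 29^5 = 1158086705086094947839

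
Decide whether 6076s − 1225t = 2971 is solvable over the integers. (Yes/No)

By Bézout, 6076s − 1225t = 2971 has integer solutions iff gcd(6076, 1225) | 2971.
Euclid: 6076 = 4·1225 + 1176; 1225 = 1·1176 + 49; 1176 = 24·49 + 0. gcd = 49; 2971 mod 49 = 31. No.

No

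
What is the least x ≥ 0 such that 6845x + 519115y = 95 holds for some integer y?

93964

Euclid: 519115 = 75·6845 + 5740; 6845 = 1·5740 + 1105; 5740 = 5·1105 + 215; 1105 = 5·215 + 30; 215 = 7·30 + 5; 30 = 6·5 + 0 → gcd = 5; 95 = 5·19.
Back-substitution yields 6845·(-16912) + 519115·(223) = 5, so one solution is x = -16912·19 = -321328, y = 223·19 = 4237.
Solutions in x differ by 519115/5 = 103823; the one in [0, 103823) is -321328 mod 103823 = 93964.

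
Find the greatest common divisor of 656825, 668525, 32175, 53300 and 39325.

gcd(656825, 668525): 668525 = 1·656825 + 11700; 656825 = 56·11700 + 1625; 11700 = 7·1625 + 325; 1625 = 5·325 + 0 → 325
gcd(325, 32175): 32175 = 99·325 + 0 → 325
gcd(325, 53300): 53300 = 164·325 + 0 → 325
gcd(325, 39325): 39325 = 121·325 + 0 → 325

325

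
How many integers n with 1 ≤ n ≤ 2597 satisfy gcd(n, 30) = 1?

693

Prime factors of 30: 2, 3, 5. Count integers ≤ 2597 divisible by none of them.
By inclusion–exclusion: 2597 − ⌊2597/2⌋ − ⌊2597/3⌋ − ⌊2597/5⌋ + ⌊2597/6⌋ + ⌊2597/10⌋ + ⌊2597/15⌋ − ⌊2597/30⌋ = 693.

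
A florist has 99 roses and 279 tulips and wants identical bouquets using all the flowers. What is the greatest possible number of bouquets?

Euclid: 279 = 2·99 + 81; 99 = 1·81 + 18; 81 = 4·18 + 9; 18 = 2·9 + 0. Last nonzero remainder: 9.

9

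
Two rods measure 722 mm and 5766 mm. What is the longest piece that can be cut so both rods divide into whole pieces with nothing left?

2

722 = 2 · 19²
5766 = 2 · 3 · 31²
Common: 2 = 2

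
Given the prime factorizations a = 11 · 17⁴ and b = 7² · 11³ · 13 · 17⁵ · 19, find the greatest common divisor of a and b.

918731

min exponent per shared prime: 11 · 17⁴ = 918731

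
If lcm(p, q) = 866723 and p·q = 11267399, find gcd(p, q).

From gcd × lcm = pq: gcd = 11267399 / 866723 = 13.

13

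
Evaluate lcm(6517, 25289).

6517 = 7³ · 19; 25289 = 11³ · 19
max exponents: 7³ · 11³ · 19 = 8674127

8674127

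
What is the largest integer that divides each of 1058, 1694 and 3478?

gcd(1058, 1694): 1694 = 1·1058 + 636; 1058 = 1·636 + 422; 636 = 1·422 + 214; 422 = 1·214 + 208; 214 = 1·208 + 6; 208 = 34·6 + 4; 6 = 1·4 + 2; 4 = 2·2 + 0 → 2
gcd(2, 3478): 3478 = 1739·2 + 0 → 2

2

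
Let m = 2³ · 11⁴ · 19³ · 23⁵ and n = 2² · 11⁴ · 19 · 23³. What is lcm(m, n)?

max exponent per prime: 2³ · 11⁴ · 19³ · 23⁵ = 5170835366738536

5170835366738536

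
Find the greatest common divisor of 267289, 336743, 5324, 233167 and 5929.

gcd(267289, 336743): 336743 = 1·267289 + 69454; 267289 = 3·69454 + 58927; 69454 = 1·58927 + 10527; 58927 = 5·10527 + 6292; 10527 = 1·6292 + 4235; 6292 = 1·4235 + 2057; 4235 = 2·2057 + 121; 2057 = 17·121 + 0 → 121
gcd(121, 5324): 5324 = 44·121 + 0 → 121
gcd(121, 233167): 233167 = 1927·121 + 0 → 121
gcd(121, 5929): 5929 = 49·121 + 0 → 121

121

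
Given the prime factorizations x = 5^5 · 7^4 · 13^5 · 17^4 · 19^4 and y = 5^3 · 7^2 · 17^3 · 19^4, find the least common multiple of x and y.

30322781227761165040625

max exponent per prime: 5^5 · 7^4 · 13^5 · 17^4 · 19^4 = 30322781227761165040625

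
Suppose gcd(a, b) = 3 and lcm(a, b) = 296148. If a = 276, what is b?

3219

Using ab = gcd(a,b)·lcm(a,b) = 3·296148 = 888444, we get b = 888444/276 = 3219.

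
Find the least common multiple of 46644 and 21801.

46644 = 2² · 3 · 13² · 23; 21801 = 3 · 13² · 43
max exponents: 2² · 3 · 13² · 23 · 43 = 2005692

2005692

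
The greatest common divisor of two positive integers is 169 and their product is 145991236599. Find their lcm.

863853471

For any two positive integers, gcd × lcm equals their product. Hence lcm = 145991236599 / 169 = 863853471.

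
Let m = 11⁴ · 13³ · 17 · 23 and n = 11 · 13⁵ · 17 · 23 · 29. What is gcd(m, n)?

9449297

min exponent per shared prime: 11 · 13³ · 17 · 23 = 9449297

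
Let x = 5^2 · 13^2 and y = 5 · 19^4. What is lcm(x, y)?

550606225

max exponent per prime: 5^2 · 13^2 · 19^4 = 550606225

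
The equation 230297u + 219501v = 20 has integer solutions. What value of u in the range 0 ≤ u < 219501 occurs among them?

Reduce mod 219501: 230297u ≡ 20 (mod 219501). With g = gcd(230297, 219501) = 1 dividing 20, divide through: 230297u ≡ 20 (mod 219501).
Since gcd(230297, 219501) = 1, u ≡ 20·(230297)⁻¹ ≡ 70429 (mod 219501). Smallest non-negative: 70429.

70429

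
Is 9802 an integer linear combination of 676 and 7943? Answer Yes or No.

Yes

By Bézout, 676x + 7943y = 9802 has integer solutions iff gcd(676, 7943) | 9802.
Euclid: 7943 = 11·676 + 507; 676 = 1·507 + 169; 507 = 3·169 + 0. gcd = 169; 9802 mod 169 = 0. Yes.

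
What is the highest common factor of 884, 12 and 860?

4

884 = 2² · 13 · 17; 12 = 2² · 3; 860 = 2² · 5 · 43
gcd takes min exponent of each prime: 2² = 4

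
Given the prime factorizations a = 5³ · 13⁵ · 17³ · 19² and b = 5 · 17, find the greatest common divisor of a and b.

85

min exponent per shared prime: 5 · 17 = 85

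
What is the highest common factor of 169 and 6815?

1

169 = 13²
6815 = 5 · 29 · 47
Common: 1 = 1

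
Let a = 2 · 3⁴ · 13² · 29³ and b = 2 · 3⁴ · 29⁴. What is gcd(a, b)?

3951018

min exponent per shared prime: 2 · 3⁴ · 29³ = 3951018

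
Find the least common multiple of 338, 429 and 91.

78078

338 = 2 · 13²; 429 = 3 · 11 · 13; 91 = 7 · 13
lcm takes max exponent of each prime: 2 · 3 · 7 · 11 · 13² = 78078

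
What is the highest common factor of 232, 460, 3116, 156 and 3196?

gcd(232, 460): 460 = 1·232 + 228; 232 = 1·228 + 4; 228 = 57·4 + 0 → 4
gcd(4, 3116): 3116 = 779·4 + 0 → 4
gcd(4, 156): 156 = 39·4 + 0 → 4
gcd(4, 3196): 3196 = 799·4 + 0 → 4

4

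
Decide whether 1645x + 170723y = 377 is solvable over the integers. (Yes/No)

By Bézout, 1645x + 170723y = 377 has integer solutions iff gcd(1645, 170723) | 377.
Euclid: 170723 = 103·1645 + 1288; 1645 = 1·1288 + 357; 1288 = 3·357 + 217; 357 = 1·217 + 140; 217 = 1·140 + 77; 140 = 1·77 + 63; 77 = 1·63 + 14; 63 = 4·14 + 7; 14 = 2·7 + 0. gcd = 7; 377 mod 7 = 6. No.

No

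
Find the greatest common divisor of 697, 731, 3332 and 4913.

gcd(697, 731): 731 = 1·697 + 34; 697 = 20·34 + 17; 34 = 2·17 + 0 → 17
gcd(17, 3332): 3332 = 196·17 + 0 → 17
gcd(17, 4913): 4913 = 289·17 + 0 → 17

17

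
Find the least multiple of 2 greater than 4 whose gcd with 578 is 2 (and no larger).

578 = 2·289. Any k with gcd(k, 578) = 2 is a multiple of 2, say 2s, with s coprime to 289.
Need s > 4/2, so s ≥ 3. First s ≥ 3 with gcd(s, 289) = 1 is s = 3. Thus k = 2·3 = 6.

6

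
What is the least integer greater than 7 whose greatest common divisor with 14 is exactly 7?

gcd(a, 14) = 7 forces 7 | a; write a = 7s. Then gcd(7s, 7·2) = 7·gcd(s, 2), so need gcd(s, 2) = 1.
7s > 7 gives s ≥ 2. The least s ≥ 2 coprime to 2 is 3, so a = 7·3 = 21.

21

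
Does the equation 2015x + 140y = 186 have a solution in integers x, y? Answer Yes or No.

gcd(2015, 140): 2015 = 14·140 + 55; 140 = 2·55 + 30; 55 = 1·30 + 25; 30 = 1·25 + 5; 25 = 5·5 + 0 → 5
5 does not divide 186, so a solution does not exist.

No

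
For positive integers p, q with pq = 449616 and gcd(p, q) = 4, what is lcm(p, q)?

gcd·lcm = product, so lcm = 449616/4 = 112404.

112404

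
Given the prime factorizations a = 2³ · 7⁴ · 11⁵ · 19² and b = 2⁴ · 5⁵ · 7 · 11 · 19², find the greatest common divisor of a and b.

222376

min exponent per shared prime: 2³ · 7 · 11 · 19² = 222376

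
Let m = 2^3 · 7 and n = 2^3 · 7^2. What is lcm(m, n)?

392

max exponent per prime: 2^3 · 7^2 = 392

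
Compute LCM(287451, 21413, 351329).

3563530047

lcm(287451, 21413) = 287451·21413/gcd = 6155188263/19 = 323957277
lcm(323957277, 351329) = 323957277·351329/gcd = 113815586171133/31939 = 3563530047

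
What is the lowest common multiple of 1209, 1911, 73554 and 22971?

2122841994

1209 = 3 · 13 · 31; 1911 = 3 · 7² · 13; 73554 = 2 · 3 · 13 · 23 · 41; 22971 = 3 · 13 · 19 · 31
lcm takes max exponent of each prime: 2 · 3 · 7² · 13 · 19 · 23 · 31 · 41 = 2122841994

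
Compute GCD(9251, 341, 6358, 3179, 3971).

gcd(9251, 341): 9251 = 27·341 + 44; 341 = 7·44 + 33; 44 = 1·33 + 11; 33 = 3·11 + 0 → 11
gcd(11, 6358): 6358 = 578·11 + 0 → 11
gcd(11, 3179): 3179 = 289·11 + 0 → 11
gcd(11, 3971): 3971 = 361·11 + 0 → 11

11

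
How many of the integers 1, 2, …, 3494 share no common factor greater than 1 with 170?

170 = 2·5·17. Inclusion–exclusion on these primes:
3494 − ⌊3494/2⌋ − ⌊3494/5⌋ − ⌊3494/17⌋ + ⌊3494/10⌋ + ⌊3494/34⌋ + ⌊3494/85⌋ − ⌊3494/170⌋ = 1316

1316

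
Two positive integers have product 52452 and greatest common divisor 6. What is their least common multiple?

For any two positive integers, gcd × lcm equals their product. Hence lcm = 52452 / 6 = 8742.

8742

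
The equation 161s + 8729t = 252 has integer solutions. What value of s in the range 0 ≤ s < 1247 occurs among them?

110

gcd(161, 8729) = 7 (Euclid: 8729 = 54·161 + 35; 161 = 4·35 + 21; 35 = 1·21 + 14; 21 = 1·14 + 7; 14 = 2·7 + 0), and 7 | 252.
Extended Euclid: 161·(488) + 8729·(-9) = 7. Scale by 36: s₀ = 17568.
General solution s = s₀ + 1247k; reducing mod 1247 gives s = 110 (and t = -2).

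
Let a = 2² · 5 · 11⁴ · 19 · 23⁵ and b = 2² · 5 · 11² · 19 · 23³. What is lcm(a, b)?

max exponent per prime: 2² · 5 · 11⁴ · 19 · 23⁵ = 35809109187940

35809109187940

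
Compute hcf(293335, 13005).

293335 = 5 · 7 · 17² · 29
13005 = 3² · 5 · 17²
Common: 5 · 17² = 1445

1445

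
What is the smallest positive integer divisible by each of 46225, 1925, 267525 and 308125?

16187543150625

46225 = 5² · 43²; 1925 = 5² · 7 · 11; 267525 = 3² · 5² · 29 · 41; 308125 = 5⁴ · 17 · 29
lcm takes max exponent of each prime: 3² · 5⁴ · 7 · 11 · 17 · 29 · 41 · 43² = 16187543150625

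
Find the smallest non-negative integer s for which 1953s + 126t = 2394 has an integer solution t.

0

Reduce mod 126: 1953s ≡ 2394 (mod 126). With g = gcd(1953, 126) = 63 dividing 2394, divide through: 31s ≡ 38 (mod 2).
Since gcd(31, 2) = 1, s ≡ 38·(31)⁻¹ ≡ 0 (mod 2). Smallest non-negative: 0.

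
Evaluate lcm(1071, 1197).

1071 = 3² · 7 · 17; 1197 = 3² · 7 · 19
max exponents: 3² · 7 · 17 · 19 = 20349

20349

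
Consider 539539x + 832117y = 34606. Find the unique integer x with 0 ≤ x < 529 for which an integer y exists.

472

Euclid: 832117 = 1·539539 + 292578; 539539 = 1·292578 + 246961; 292578 = 1·246961 + 45617; 246961 = 5·45617 + 18876; 45617 = 2·18876 + 7865; 18876 = 2·7865 + 3146; 7865 = 2·3146 + 1573; 3146 = 2·1573 + 0 → gcd = 1573; 34606 = 1573·22.
Back-substitution yields 539539·(-219) + 832117·(142) = 1573, so one solution is x = -219·22 = -4818, y = 142·22 = 3124.
Solutions in x differ by 832117/1573 = 529; the one in [0, 529) is -4818 mod 529 = 472.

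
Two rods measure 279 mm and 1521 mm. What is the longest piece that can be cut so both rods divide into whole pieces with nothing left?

9

Euclid: 1521 = 5·279 + 126; 279 = 2·126 + 27; 126 = 4·27 + 18; 27 = 1·18 + 9; 18 = 2·9 + 0. Last nonzero remainder: 9.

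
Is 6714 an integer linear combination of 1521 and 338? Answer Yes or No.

By Bézout, 1521x − 338y = 6714 has integer solutions iff gcd(1521, 338) | 6714.
Euclid: 1521 = 4·338 + 169; 338 = 2·169 + 0. gcd = 169; 6714 mod 169 = 123. No.

No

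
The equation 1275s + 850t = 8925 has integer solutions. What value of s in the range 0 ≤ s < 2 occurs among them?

gcd(1275, 850) = 425 (Euclid: 1275 = 1·850 + 425; 850 = 2·425 + 0), and 425 | 8925.
Extended Euclid: 1275·(1) + 850·(-1) = 425. Scale by 21: s₀ = 21.
General solution s = s₀ + 2k; reducing mod 2 gives s = 1 (and t = 9).

1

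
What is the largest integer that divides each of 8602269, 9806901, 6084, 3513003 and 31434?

gcd(8602269, 9806901): 9806901 = 1·8602269 + 1204632; 8602269 = 7·1204632 + 169845; 1204632 = 7·169845 + 15717; 169845 = 10·15717 + 12675; 15717 = 1·12675 + 3042; 12675 = 4·3042 + 507; 3042 = 6·507 + 0 → 507
gcd(507, 6084): 6084 = 12·507 + 0 → 507
gcd(507, 3513003): 3513003 = 6929·507 + 0 → 507
gcd(507, 31434): 31434 = 62·507 + 0 → 507

507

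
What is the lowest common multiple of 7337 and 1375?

917125

gcd first: 7337 = 5·1375 + 462; 1375 = 2·462 + 451; 462 = 1·451 + 11; 451 = 41·11 + 0 → gcd = 11
lcm = 7337·1375/gcd = 10088375/11 = 917125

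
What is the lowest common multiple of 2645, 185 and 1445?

28282985

lcm(2645, 185) = 2645·185/gcd = 489325/5 = 97865
lcm(97865, 1445) = 97865·1445/gcd = 141414925/5 = 28282985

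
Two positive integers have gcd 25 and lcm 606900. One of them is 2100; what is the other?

7225

Using pq = gcd(p,q)·lcm(p,q) = 25·606900 = 15172500, we get q = 15172500/2100 = 7225.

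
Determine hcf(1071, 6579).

Euclid: 6579 = 6·1071 + 153; 1071 = 7·153 + 0. Last nonzero remainder: 153.

153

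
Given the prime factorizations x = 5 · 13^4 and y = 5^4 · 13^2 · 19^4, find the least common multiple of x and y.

max exponent per prime: 5^4 · 13^4 · 19^4 = 2326311300625

2326311300625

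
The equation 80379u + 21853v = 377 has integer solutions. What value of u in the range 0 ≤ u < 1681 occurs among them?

gcd(80379, 21853) = 13 (Euclid: 80379 = 3·21853 + 14820; 21853 = 1·14820 + 7033; 14820 = 2·7033 + 754; 7033 = 9·754 + 247; 754 = 3·247 + 13; 247 = 19·13 + 0), and 13 | 377.
Extended Euclid: 80379·(87) + 21853·(-320) = 13. Scale by 29: u₀ = 2523.
General solution u = u₀ + 1681t; reducing mod 1681 gives u = 842 (and v = -3097).

842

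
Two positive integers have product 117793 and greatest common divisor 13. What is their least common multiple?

gcd·lcm = product, so lcm = 117793/13 = 9061.

9061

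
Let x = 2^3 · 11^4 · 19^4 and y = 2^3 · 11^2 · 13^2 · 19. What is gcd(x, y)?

min exponent per shared prime: 2^3 · 11^2 · 19 = 18392

18392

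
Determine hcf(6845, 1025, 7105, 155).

5

6845 = 5 · 37²; 1025 = 5² · 41; 7105 = 5 · 7² · 29; 155 = 5 · 31
gcd takes min exponent of each prime: 5 = 5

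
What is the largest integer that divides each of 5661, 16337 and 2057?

17

gcd(5661, 16337): 16337 = 2·5661 + 5015; 5661 = 1·5015 + 646; 5015 = 7·646 + 493; 646 = 1·493 + 153; 493 = 3·153 + 34; 153 = 4·34 + 17; 34 = 2·17 + 0 → 17
gcd(17, 2057): 2057 = 121·17 + 0 → 17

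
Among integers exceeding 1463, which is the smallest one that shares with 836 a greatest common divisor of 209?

1881

Multiples of 209 above 1463: 209·8, 209·9, … . Need the cofactor coprime to 836/209 = 4.
Checking s = 8, 9, … the first with gcd(s, 4) = 1 is s = 9, giving 1881.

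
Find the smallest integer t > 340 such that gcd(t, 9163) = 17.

391

9163 = 17·539. Any t with gcd(t, 9163) = 17 is a multiple of 17, say 17s, with s coprime to 539.
Need s > 340/17, so s ≥ 21. First s ≥ 21 with gcd(s, 539) = 1 is s = 23. Thus t = 17·23 = 391.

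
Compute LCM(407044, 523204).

440014564

407044 = 2² · 11² · 29²; 523204 = 2² · 11² · 23 · 47
max exponents: 2² · 11² · 23 · 29² · 47 = 440014564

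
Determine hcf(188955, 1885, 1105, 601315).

gcd(188955, 1885): 188955 = 100·1885 + 455; 1885 = 4·455 + 65; 455 = 7·65 + 0 → 65
gcd(65, 1105): 1105 = 17·65 + 0 → 65
gcd(65, 601315): 601315 = 9251·65 + 0 → 65

65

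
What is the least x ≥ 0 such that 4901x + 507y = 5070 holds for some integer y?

Euclid: 4901 = 9·507 + 338; 507 = 1·338 + 169; 338 = 2·169 + 0 → gcd = 169; 5070 = 169·30.
Back-substitution yields 4901·(-1) + 507·(10) = 169, so one solution is x = -1·30 = -30, y = 10·30 = 300.
Solutions in x differ by 507/169 = 3; the one in [0, 3) is -30 mod 3 = 0.

0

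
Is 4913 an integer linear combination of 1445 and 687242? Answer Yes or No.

Yes

gcd(1445, 687242): 687242 = 475·1445 + 867; 1445 = 1·867 + 578; 867 = 1·578 + 289; 578 = 2·289 + 0 → 289
289 divides 4913, so a solution exists.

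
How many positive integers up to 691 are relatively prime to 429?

386

429 = 3·11·13. Inclusion–exclusion on these primes:
691 − ⌊691/3⌋ − ⌊691/11⌋ − ⌊691/13⌋ + ⌊691/33⌋ + ⌊691/39⌋ + ⌊691/143⌋ − ⌊691/429⌋ = 386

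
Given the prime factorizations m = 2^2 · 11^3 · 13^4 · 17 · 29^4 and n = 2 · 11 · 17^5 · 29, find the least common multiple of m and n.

152703170614894802188

max exponent per prime: 2^2 · 11^3 · 13^4 · 17^5 · 29^4 = 152703170614894802188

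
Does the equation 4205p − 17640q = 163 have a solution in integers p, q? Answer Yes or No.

gcd(4205, 17640): 17640 = 4·4205 + 820; 4205 = 5·820 + 105; 820 = 7·105 + 85; 105 = 1·85 + 20; 85 = 4·20 + 5; 20 = 4·5 + 0 → 5
5 does not divide 163, so a solution does not exist.

No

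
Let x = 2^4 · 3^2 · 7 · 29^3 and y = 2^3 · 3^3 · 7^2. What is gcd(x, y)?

504

min exponent per shared prime: 2^3 · 3^2 · 7 = 504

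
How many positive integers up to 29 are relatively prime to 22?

14

Prime factors of 22: 2, 11. Count integers ≤ 29 divisible by none of them.
By inclusion–exclusion: 29 − ⌊29/2⌋ − ⌊29/11⌋ + ⌊29/22⌋ = 14.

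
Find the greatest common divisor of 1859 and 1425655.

11

Euclid: 1425655 = 766·1859 + 1661; 1859 = 1·1661 + 198; 1661 = 8·198 + 77; 198 = 2·77 + 44; 77 = 1·44 + 33; 44 = 1·33 + 11; 33 = 3·11 + 0. Last nonzero remainder: 11.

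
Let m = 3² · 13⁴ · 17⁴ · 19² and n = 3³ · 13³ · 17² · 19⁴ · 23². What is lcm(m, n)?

max exponent per prime: 3³ · 13⁴ · 17⁴ · 19⁴ · 23² = 4440204112656779883

4440204112656779883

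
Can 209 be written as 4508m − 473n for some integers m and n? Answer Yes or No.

Yes

gcd(4508, 473): 4508 = 9·473 + 251; 473 = 1·251 + 222; 251 = 1·222 + 29; 222 = 7·29 + 19; 29 = 1·19 + 10; 19 = 1·10 + 9; 10 = 1·9 + 1; 9 = 9·1 + 0 → 1
1 divides 209, so a solution exists.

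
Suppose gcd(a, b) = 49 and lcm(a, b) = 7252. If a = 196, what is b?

a·b = gcd·lcm = 49·7252 = 355348, so b = 355348/196 = 1813.

1813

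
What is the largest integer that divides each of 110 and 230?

110 = 2 · 5 · 11
230 = 2 · 5 · 23
Common: 2 · 5 = 10

10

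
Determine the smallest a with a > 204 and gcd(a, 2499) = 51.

255

Multiples of 51 above 204: 51·5, 51·6, … . Need the cofactor coprime to 2499/51 = 49.
Checking s = 5, 6, … the first with gcd(s, 49) = 1 is s = 5, giving 255.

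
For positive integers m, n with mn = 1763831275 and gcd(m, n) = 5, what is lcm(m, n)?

352766255

gcd·lcm = product, so lcm = 1763831275/5 = 352766255.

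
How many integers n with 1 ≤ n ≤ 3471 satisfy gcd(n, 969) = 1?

Prime factors of 969: 3, 17, 19. Count integers ≤ 3471 divisible by none of them.
By inclusion–exclusion: 3471 − ⌊3471/3⌋ − ⌊3471/17⌋ − ⌊3471/19⌋ + ⌊3471/51⌋ + ⌊3471/57⌋ + ⌊3471/323⌋ − ⌊3471/969⌋ = 2063.

2063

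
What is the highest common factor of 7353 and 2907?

7353 = 3² · 19 · 43
2907 = 3² · 17 · 19
Common: 3² · 19 = 171

171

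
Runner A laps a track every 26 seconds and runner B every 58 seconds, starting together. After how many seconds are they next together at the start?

754

26 = 2 · 13; 58 = 2 · 29
max exponents: 2 · 13 · 29 = 754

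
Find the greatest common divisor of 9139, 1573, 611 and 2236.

gcd(9139, 1573): 9139 = 5·1573 + 1274; 1573 = 1·1274 + 299; 1274 = 4·299 + 78; 299 = 3·78 + 65; 78 = 1·65 + 13; 65 = 5·13 + 0 → 13
gcd(13, 611): 611 = 47·13 + 0 → 13
gcd(13, 2236): 2236 = 172·13 + 0 → 13

13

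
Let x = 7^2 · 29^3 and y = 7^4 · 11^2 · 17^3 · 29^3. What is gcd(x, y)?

min exponent per shared prime: 7^2 · 29^3 = 1195061

1195061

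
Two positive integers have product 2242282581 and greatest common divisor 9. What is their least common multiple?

249142509

gcd·lcm = product, so lcm = 2242282581/9 = 249142509.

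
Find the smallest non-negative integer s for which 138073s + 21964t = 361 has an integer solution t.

489

Reduce mod 21964: 138073s ≡ 361 (mod 21964). With g = gcd(138073, 21964) = 19 dividing 361, divide through: 7267s ≡ 19 (mod 1156).
Since gcd(7267, 1156) = 1, s ≡ 19·(7267)⁻¹ ≡ 489 (mod 1156). Smallest non-negative: 489.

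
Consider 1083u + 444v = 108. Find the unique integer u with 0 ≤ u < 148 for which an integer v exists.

144

Reduce mod 444: 1083u ≡ 108 (mod 444). With g = gcd(1083, 444) = 3 dividing 108, divide through: 361u ≡ 36 (mod 148).
Since gcd(361, 148) = 1, u ≡ 36·(361)⁻¹ ≡ 144 (mod 148). Smallest non-negative: 144.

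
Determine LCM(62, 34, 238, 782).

62 = 2 · 31; 34 = 2 · 17; 238 = 2 · 7 · 17; 782 = 2 · 17 · 23
lcm takes max exponent of each prime: 2 · 7 · 17 · 23 · 31 = 169694

169694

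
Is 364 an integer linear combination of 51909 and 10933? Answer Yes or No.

Yes

By Bézout, 51909u + 10933v = 364 has integer solutions iff gcd(51909, 10933) | 364.
Euclid: 51909 = 4·10933 + 8177; 10933 = 1·8177 + 2756; 8177 = 2·2756 + 2665; 2756 = 1·2665 + 91; 2665 = 29·91 + 26; 91 = 3·26 + 13; 26 = 2·13 + 0. gcd = 13; 364 mod 13 = 0. Yes.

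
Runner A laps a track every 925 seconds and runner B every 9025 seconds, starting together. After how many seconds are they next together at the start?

925 = 5² · 37; 9025 = 5² · 19²
max exponents: 5² · 19² · 37 = 333925

333925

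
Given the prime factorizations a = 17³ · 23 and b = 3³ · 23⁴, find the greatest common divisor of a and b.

min exponent per shared prime: 23 = 23

23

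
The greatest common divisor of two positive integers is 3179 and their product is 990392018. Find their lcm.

gcd·lcm = product, so lcm = 990392018/3179 = 311542.

311542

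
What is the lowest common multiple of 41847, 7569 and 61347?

5726803797

41847 = 3 · 13 · 29 · 37; 7569 = 3² · 29²; 61347 = 3 · 11² · 13²
lcm takes max exponent of each prime: 3² · 11² · 13² · 29² · 37 = 5726803797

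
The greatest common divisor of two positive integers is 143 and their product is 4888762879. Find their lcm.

34187153

Since gcd(u,v)·lcm(u,v) = uv, lcm = 4888762879/143 = 34187153.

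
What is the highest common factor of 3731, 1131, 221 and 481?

3731 = 7 · 13 · 41; 1131 = 3 · 13 · 29; 221 = 13 · 17; 481 = 13 · 37
gcd takes min exponent of each prime: 13 = 13

13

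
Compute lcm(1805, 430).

1805 = 5 · 19²; 430 = 2 · 5 · 43
max exponents: 2 · 5 · 19² · 43 = 155230

155230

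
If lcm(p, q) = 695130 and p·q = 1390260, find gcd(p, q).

2

gcd·lcm = product, so gcd = 1390260/695130 = 2.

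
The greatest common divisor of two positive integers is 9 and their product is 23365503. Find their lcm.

gcd·lcm = product, so lcm = 23365503/9 = 2596167.

2596167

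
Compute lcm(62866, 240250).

62866 = 2 · 17 · 43²; 240250 = 2 · 5³ · 31²
max exponents: 2 · 5³ · 17 · 31² · 43² = 7551778250

7551778250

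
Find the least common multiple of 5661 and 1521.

956709

gcd first: 5661 = 3·1521 + 1098; 1521 = 1·1098 + 423; 1098 = 2·423 + 252; 423 = 1·252 + 171; 252 = 1·171 + 81; 171 = 2·81 + 9; 81 = 9·9 + 0 → gcd = 9
lcm = 5661·1521/gcd = 8610381/9 = 956709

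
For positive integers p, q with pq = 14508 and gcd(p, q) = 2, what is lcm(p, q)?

gcd·lcm = product, so lcm = 14508/2 = 7254.

7254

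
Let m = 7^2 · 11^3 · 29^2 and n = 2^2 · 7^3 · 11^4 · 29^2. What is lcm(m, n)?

max exponent per prime: 2^2 · 7^3 · 11^4 · 29^2 = 16893547132

16893547132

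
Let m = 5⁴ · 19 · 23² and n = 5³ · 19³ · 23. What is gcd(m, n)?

54625

min exponent per shared prime: 5³ · 19 · 23 = 54625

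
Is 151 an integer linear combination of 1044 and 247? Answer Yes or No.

By Bézout, 1044s + 247t = 151 has integer solutions iff gcd(1044, 247) | 151.
Euclid: 1044 = 4·247 + 56; 247 = 4·56 + 23; 56 = 2·23 + 10; 23 = 2·10 + 3; 10 = 3·3 + 1; 3 = 3·1 + 0. gcd = 1; 151 mod 1 = 0. Yes.

Yes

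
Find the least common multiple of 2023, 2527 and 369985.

38600165065

2023 = 7 · 17²; 2527 = 7 · 19²; 369985 = 5 · 7 · 11 · 31²
lcm takes max exponent of each prime: 5 · 7 · 11 · 17² · 19² · 31² = 38600165065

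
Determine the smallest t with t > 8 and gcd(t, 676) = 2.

10

676 = 2·338. Any t with gcd(t, 676) = 2 is a multiple of 2, say 2s, with s coprime to 338.
Need s > 8/2, so s ≥ 5. First s ≥ 5 with gcd(s, 338) = 1 is s = 5. Thus t = 2·5 = 10.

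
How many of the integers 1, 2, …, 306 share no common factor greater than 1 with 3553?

247

Prime factors of 3553: 11, 17, 19. Count integers ≤ 306 divisible by none of them.
By inclusion–exclusion: 306 − ⌊306/11⌋ − ⌊306/17⌋ − ⌊306/19⌋ + ⌊306/187⌋ + ⌊306/209⌋ + ⌊306/323⌋ − ⌊306/3553⌋ = 247.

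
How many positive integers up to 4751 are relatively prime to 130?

130 = 2·5·13. Inclusion–exclusion on these primes:
4751 − ⌊4751/2⌋ − ⌊4751/5⌋ − ⌊4751/13⌋ + ⌊4751/10⌋ + ⌊4751/26⌋ + ⌊4751/65⌋ − ⌊4751/130⌋ = 1755

1755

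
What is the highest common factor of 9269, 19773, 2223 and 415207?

13

9269 = 13 · 23 · 31; 19773 = 3² · 13³; 2223 = 3² · 13 · 19; 415207 = 13 · 19 · 41²
gcd takes min exponent of each prime: 13 = 13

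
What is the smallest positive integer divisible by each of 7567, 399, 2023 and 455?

lcm(7567, 399) = 7567·399/gcd = 3019233/7 = 431319
lcm(431319, 2023) = 431319·2023/gcd = 872558337/7 = 124651191
lcm(124651191, 455) = 124651191·455/gcd = 56716291905/7 = 8102327415

8102327415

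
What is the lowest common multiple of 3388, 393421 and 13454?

3388 = 2² · 7 · 11²; 393421 = 7³ · 31 · 37; 13454 = 2 · 7 · 31²
lcm takes max exponent of each prime: 2² · 7³ · 11² · 31² · 37 = 5902888684

5902888684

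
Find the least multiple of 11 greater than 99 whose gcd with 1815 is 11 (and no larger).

143

Multiples of 11 above 99: 11·10, 11·11, … . Need the cofactor coprime to 1815/11 = 165.
Checking s = 10, 11, … the first with gcd(s, 165) = 1 is s = 13, giving 143.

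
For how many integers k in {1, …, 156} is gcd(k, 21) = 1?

Prime factors of 21: 3, 7. Count integers ≤ 156 divisible by none of them.
By inclusion–exclusion: 156 − ⌊156/3⌋ − ⌊156/7⌋ + ⌊156/21⌋ = 89.

89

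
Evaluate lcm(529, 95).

50255

529 = 23²; 95 = 5 · 19
max exponents: 5 · 19 · 23² = 50255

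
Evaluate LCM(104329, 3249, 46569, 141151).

928632429

104329 = 17² · 19²; 3249 = 3² · 19²; 46569 = 3 · 19² · 43; 141151 = 17 · 19² · 23
lcm takes max exponent of each prime: 3² · 17² · 19² · 23 · 43 = 928632429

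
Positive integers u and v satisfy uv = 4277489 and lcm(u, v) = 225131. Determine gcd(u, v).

19

From gcd × lcm = uv: gcd = 4277489 / 225131 = 19.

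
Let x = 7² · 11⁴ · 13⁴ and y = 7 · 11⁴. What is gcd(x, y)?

102487

min exponent per shared prime: 7 · 11⁴ = 102487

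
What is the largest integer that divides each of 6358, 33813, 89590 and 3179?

6358 = 2 · 11 · 17²; 33813 = 3² · 13 · 17²; 89590 = 2 · 5 · 17² · 31; 3179 = 11 · 17²
gcd takes min exponent of each prime: 17² = 289

289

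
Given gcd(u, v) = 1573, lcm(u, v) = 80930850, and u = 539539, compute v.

u·v = gcd·lcm = 1573·80930850 = 127304227050, so v = 127304227050/539539 = 235950.

235950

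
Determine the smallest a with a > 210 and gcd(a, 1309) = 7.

Multiples of 7 above 210: 7·31, 7·32, … . Need the cofactor coprime to 1309/7 = 187.
Checking s = 31, 32, … the first with gcd(s, 187) = 1 is s = 31, giving 217.

217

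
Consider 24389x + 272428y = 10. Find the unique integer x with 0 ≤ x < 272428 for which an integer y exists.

Reduce mod 272428: 24389x ≡ 10 (mod 272428). With g = gcd(24389, 272428) = 1 dividing 10, divide through: 24389x ≡ 10 (mod 272428).
Since gcd(24389, 272428) = 1, x ≡ 10·(24389)⁻¹ ≡ 204994 (mod 272428). Smallest non-negative: 204994.

204994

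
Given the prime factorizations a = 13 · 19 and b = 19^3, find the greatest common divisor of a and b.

19

min exponent per shared prime: 19 = 19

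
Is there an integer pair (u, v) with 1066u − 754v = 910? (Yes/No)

Yes

gcd(1066, 754): 1066 = 1·754 + 312; 754 = 2·312 + 130; 312 = 2·130 + 52; 130 = 2·52 + 26; 52 = 2·26 + 0 → 26
26 divides 910, so a solution exists.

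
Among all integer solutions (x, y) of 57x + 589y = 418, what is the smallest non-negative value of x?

28

gcd(57, 589) = 19 (Euclid: 589 = 10·57 + 19; 57 = 3·19 + 0), and 19 | 418.
Extended Euclid: 57·(-10) + 589·(1) = 19. Scale by 22: x₀ = -220.
General solution x = x₀ + 31t; reducing mod 31 gives x = 28 (and y = -2).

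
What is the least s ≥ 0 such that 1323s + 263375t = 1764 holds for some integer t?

1793

Reduce mod 263375: 1323s ≡ 1764 (mod 263375). With g = gcd(1323, 263375) = 49 dividing 1764, divide through: 27s ≡ 36 (mod 5375).
Since gcd(27, 5375) = 1, s ≡ 36·(27)⁻¹ ≡ 1793 (mod 5375). Smallest non-negative: 1793.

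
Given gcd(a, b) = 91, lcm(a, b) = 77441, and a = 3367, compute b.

2093

a·b = gcd·lcm = 91·77441 = 7047131, so b = 7047131/3367 = 2093.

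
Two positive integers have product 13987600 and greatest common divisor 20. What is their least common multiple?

gcd·lcm = product, so lcm = 13987600/20 = 699380.

699380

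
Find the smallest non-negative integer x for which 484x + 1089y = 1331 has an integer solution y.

gcd(484, 1089) = 121 (Euclid: 1089 = 2·484 + 121; 484 = 4·121 + 0), and 121 | 1331.
Extended Euclid: 484·(-2) + 1089·(1) = 121. Scale by 11: x₀ = -22.
General solution x = x₀ + 9t; reducing mod 9 gives x = 5 (and y = -1).

5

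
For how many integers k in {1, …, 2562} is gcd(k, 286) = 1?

286 = 2·11·13. Inclusion–exclusion on these primes:
2562 − ⌊2562/2⌋ − ⌊2562/11⌋ − ⌊2562/13⌋ + ⌊2562/22⌋ + ⌊2562/26⌋ + ⌊2562/143⌋ − ⌊2562/286⌋ = 1075

1075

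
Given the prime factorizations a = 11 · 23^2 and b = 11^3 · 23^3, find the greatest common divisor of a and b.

min exponent per shared prime: 11 · 23^2 = 5819

5819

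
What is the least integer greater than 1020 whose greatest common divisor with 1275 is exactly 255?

Multiples of 255 above 1020: 255·5, 255·6, … . Need the cofactor coprime to 1275/255 = 5.
Checking s = 5, 6, … the first with gcd(s, 5) = 1 is s = 6, giving 1530.

1530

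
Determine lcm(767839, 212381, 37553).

lcm(767839, 212381) = 767839·212381/gcd = 163074414659/16337 = 9981907
lcm(9981907, 37553) = 9981907·37553/gcd = 374850553571/799 = 469149629

469149629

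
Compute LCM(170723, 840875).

20508100375

170723 = 7 · 29³; 840875 = 5³ · 7 · 31²
max exponents: 5³ · 7 · 29³ · 31² = 20508100375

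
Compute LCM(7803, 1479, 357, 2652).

82368468

lcm(7803, 1479) = 7803·1479/gcd = 11540637/51 = 226287
lcm(226287, 357) = 226287·357/gcd = 80784459/51 = 1584009
lcm(1584009, 2652) = 1584009·2652/gcd = 4200791868/51 = 82368468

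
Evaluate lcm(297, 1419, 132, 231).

297 = 3³ · 11; 1419 = 3 · 11 · 43; 132 = 2² · 3 · 11; 231 = 3 · 7 · 11
lcm takes max exponent of each prime: 2² · 3³ · 7 · 11 · 43 = 357588

357588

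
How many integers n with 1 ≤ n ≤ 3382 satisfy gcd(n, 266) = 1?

Prime factors of 266: 2, 7, 19. Count integers ≤ 3382 divisible by none of them.
By inclusion–exclusion: 3382 − ⌊3382/2⌋ − ⌊3382/7⌋ − ⌊3382/19⌋ + ⌊3382/14⌋ + ⌊3382/38⌋ + ⌊3382/133⌋ − ⌊3382/266⌋ = 1373.

1373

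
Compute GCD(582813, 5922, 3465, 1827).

gcd(582813, 5922): 582813 = 98·5922 + 2457; 5922 = 2·2457 + 1008; 2457 = 2·1008 + 441; 1008 = 2·441 + 126; 441 = 3·126 + 63; 126 = 2·63 + 0 → 63
gcd(63, 3465): 3465 = 55·63 + 0 → 63
gcd(63, 1827): 1827 = 29·63 + 0 → 63

63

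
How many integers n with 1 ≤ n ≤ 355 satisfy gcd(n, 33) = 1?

Prime factors of 33: 3, 11. Count integers ≤ 355 divisible by none of them.
By inclusion–exclusion: 355 − ⌊355/3⌋ − ⌊355/11⌋ + ⌊355/33⌋ = 215.

215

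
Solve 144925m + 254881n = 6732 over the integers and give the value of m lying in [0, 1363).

445

Euclid: 254881 = 1·144925 + 109956; 144925 = 1·109956 + 34969; 109956 = 3·34969 + 5049; 34969 = 6·5049 + 4675; 5049 = 1·4675 + 374; 4675 = 12·374 + 187; 374 = 2·187 + 0 → gcd = 187; 6732 = 187·36.
Back-substitution yields 144925·(656) + 254881·(-373) = 187, so one solution is m = 656·36 = 23616, n = -373·36 = -13428.
Solutions in m differ by 254881/187 = 1363; the one in [0, 1363) is 23616 mod 1363 = 445.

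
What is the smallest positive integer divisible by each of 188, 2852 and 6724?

225327964

188 = 2² · 47; 2852 = 2² · 23 · 31; 6724 = 2² · 41²
lcm takes max exponent of each prime: 2² · 23 · 31 · 41² · 47 = 225327964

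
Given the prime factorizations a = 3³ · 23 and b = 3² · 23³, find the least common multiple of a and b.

328509

max exponent per prime: 3³ · 23³ = 328509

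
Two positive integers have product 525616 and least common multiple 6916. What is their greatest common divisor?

gcd·lcm = product, so gcd = 525616/6916 = 76.

76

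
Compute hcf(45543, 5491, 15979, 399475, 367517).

19

gcd(45543, 5491): 45543 = 8·5491 + 1615; 5491 = 3·1615 + 646; 1615 = 2·646 + 323; 646 = 2·323 + 0 → 323
gcd(323, 15979): 15979 = 49·323 + 152; 323 = 2·152 + 19; 152 = 8·19 + 0 → 19
gcd(19, 399475): 399475 = 21025·19 + 0 → 19
gcd(19, 367517): 367517 = 19343·19 + 0 → 19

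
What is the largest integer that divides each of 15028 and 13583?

Euclid: 15028 = 1·13583 + 1445; 13583 = 9·1445 + 578; 1445 = 2·578 + 289; 578 = 2·289 + 0. Last nonzero remainder: 289.

289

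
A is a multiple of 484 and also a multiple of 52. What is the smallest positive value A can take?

gcd first: 484 = 9·52 + 16; 52 = 3·16 + 4; 16 = 4·4 + 0 → gcd = 4
lcm = 484·52/gcd = 25168/4 = 6292

6292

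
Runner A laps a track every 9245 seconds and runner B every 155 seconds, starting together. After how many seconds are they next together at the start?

286595

9245 = 5 · 43²; 155 = 5 · 31
max exponents: 5 · 31 · 43² = 286595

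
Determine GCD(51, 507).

51 = 3 · 17
507 = 3 · 13²
Common: 3 = 3

3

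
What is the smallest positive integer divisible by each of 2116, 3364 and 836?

2116 = 2² · 23²; 3364 = 2² · 29²; 836 = 2² · 11 · 19
lcm takes max exponent of each prime: 2² · 11 · 19 · 23² · 29² = 371927204

371927204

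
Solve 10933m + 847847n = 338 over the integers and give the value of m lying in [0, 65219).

gcd(10933, 847847) = 13 (Euclid: 847847 = 77·10933 + 6006; 10933 = 1·6006 + 4927; 6006 = 1·4927 + 1079; 4927 = 4·1079 + 611; 1079 = 1·611 + 468; 611 = 1·468 + 143; 468 = 3·143 + 39; 143 = 3·39 + 26; 39 = 1·26 + 13; 26 = 2·13 + 0), and 13 | 338.
Extended Euclid: 10933·(-23575) + 847847·(304) = 13. Scale by 26: m₀ = -612950.
General solution m = m₀ + 65219t; reducing mod 65219 gives m = 39240 (and n = -506).

39240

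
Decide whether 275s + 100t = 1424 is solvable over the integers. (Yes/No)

gcd(275, 100): 275 = 2·100 + 75; 100 = 1·75 + 25; 75 = 3·25 + 0 → 25
25 does not divide 1424, so a solution does not exist.

No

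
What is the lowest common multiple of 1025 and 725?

gcd first: 1025 = 1·725 + 300; 725 = 2·300 + 125; 300 = 2·125 + 50; 125 = 2·50 + 25; 50 = 2·25 + 0 → gcd = 25
lcm = 1025·725/gcd = 743125/25 = 29725

29725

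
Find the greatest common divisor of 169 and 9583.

169 = 13²
9583 = 7 · 37²
Common: 1 = 1

1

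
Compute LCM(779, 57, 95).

779 = 19 · 41; 57 = 3 · 19; 95 = 5 · 19
lcm takes max exponent of each prime: 3 · 5 · 19 · 41 = 11685

11685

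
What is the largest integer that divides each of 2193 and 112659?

Euclid: 112659 = 51·2193 + 816; 2193 = 2·816 + 561; 816 = 1·561 + 255; 561 = 2·255 + 51; 255 = 5·51 + 0. Last nonzero remainder: 51.

51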